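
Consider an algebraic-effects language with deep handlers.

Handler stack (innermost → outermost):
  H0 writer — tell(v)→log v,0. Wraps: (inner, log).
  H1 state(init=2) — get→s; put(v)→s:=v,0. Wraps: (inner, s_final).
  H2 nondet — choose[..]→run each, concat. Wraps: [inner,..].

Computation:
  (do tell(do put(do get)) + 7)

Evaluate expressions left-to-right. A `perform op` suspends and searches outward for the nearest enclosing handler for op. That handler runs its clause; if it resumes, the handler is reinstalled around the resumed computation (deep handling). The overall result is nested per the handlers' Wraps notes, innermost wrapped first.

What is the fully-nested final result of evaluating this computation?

Answer: [((7, (0)), 2)]

Step-by-step:
get @ H1 ⇒ 2
put(2) @ H1 ⇒ s:=2
tell(0) @ H0 ⇒ log+=0
H0 returns (7, (0))
H1 returns ((7, (0)), 2)
H2 returns [((7, (0)), 2)]
= [((7, (0)), 2)]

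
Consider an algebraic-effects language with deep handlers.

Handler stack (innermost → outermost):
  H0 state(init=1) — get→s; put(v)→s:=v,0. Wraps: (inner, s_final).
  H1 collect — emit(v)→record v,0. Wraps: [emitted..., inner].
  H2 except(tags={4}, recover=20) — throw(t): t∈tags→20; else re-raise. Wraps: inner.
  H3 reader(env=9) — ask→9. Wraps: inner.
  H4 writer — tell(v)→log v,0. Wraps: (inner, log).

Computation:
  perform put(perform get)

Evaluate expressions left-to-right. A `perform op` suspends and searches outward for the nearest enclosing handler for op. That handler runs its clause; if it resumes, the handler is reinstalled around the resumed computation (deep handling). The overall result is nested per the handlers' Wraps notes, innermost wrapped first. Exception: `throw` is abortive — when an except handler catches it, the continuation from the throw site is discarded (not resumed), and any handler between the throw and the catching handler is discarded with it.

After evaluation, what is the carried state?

Answer: 1

Working:
get @ H0 ⇒ 1
put(1) @ H0 ⇒ s:=1
H0 returns (0, 1)
H1 returns [(0, 1)]
H2 returns [(0, 1)]
H3 returns [(0, 1)]
H4 returns ([(0, 1)], ())
= ([(0, 1)], ())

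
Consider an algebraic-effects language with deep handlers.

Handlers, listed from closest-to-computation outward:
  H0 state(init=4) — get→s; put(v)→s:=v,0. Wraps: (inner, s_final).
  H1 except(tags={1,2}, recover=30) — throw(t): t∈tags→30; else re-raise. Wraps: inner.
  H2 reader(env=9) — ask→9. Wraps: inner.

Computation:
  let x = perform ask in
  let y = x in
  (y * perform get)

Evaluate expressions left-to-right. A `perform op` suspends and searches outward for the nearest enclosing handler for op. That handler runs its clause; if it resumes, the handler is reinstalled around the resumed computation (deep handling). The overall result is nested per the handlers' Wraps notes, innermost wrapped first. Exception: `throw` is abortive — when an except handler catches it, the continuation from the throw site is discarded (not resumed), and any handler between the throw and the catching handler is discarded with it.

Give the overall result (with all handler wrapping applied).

Answer: (36, 4)

Step-by-step:
ask @ H2 ⇒ 9
get @ H0 ⇒ 4
H0 returns (36, 4)
H1 returns (36, 4)
H2 returns (36, 4)
= (36, 4)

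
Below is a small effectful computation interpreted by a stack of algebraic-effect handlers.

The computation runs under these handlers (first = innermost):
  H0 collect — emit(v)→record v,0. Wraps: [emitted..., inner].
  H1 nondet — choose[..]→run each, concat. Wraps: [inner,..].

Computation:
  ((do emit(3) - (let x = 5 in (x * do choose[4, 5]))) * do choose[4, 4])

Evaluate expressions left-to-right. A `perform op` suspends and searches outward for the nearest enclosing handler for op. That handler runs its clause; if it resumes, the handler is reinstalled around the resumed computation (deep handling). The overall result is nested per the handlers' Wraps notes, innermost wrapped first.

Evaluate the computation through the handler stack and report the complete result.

Answer: [[3, -80], [3, -80], [3, -100], [3, -100]]

Working:
emit(3) @ H0 ⇒ out+=3
choose[4, 5] @ H1
  branch[0] choose=4:
    choose[4, 4] @ H1
      branch[0] choose=4:
        H0 returns [3, -80]
        H1 returns [[3, -80]]
      branch[1] choose=4:
        H0 returns [3, -80]
        H1 returns [[3, -80]]
  branch[1] choose=5:
    choose[4, 4] @ H1
      branch[0] choose=4:
        H0 returns [3, -100]
        H1 returns [[3, -100]]
      branch[1] choose=4:
        H0 returns [3, -100]
        H1 returns [[3, -100]]
= [[3, -80], [3, -80], [3, -100], [3, -100]]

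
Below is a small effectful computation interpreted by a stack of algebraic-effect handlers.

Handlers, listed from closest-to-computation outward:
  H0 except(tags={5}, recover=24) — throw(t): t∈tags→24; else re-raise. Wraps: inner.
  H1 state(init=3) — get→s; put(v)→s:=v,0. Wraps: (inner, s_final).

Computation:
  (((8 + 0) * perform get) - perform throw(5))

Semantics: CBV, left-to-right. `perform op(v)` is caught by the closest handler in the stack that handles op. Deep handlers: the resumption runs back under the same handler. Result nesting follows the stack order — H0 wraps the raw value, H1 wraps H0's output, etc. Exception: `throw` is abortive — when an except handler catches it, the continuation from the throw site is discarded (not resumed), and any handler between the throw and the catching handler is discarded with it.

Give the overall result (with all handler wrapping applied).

Step-by-step:
get @ H1 ⇒ 3
throw(5) @ H0 caught ⇒ 24
H1 returns (24, 3)
= (24, 3)

Answer: (24, 3)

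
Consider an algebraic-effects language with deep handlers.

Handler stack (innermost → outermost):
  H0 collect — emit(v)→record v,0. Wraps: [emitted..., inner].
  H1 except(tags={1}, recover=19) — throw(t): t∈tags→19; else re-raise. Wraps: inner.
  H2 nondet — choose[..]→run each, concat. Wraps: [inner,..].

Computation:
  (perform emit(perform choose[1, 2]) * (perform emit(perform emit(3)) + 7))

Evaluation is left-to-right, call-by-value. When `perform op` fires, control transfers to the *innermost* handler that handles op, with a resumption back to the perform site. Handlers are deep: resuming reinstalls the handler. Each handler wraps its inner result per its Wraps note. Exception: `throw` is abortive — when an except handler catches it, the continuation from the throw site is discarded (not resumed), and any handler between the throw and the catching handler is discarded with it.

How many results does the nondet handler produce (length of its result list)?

Answer: 2

Working:
choose[1, 2] @ H2
  branch[0] choose=1:
    emit(1) @ H0 ⇒ out+=1
    emit(3) @ H0 ⇒ out+=3
    emit(0) @ H0 ⇒ out+=0
    H0 returns [1, 3, 0, 0]
    H1 returns [1, 3, 0, 0]
    H2 returns [[1, 3, 0, 0]]
  branch[1] choose=2:
    emit(2) @ H0 ⇒ out+=2
    emit(3) @ H0 ⇒ out+=3
    emit(0) @ H0 ⇒ out+=0
    H0 returns [2, 3, 0, 0]
    H1 returns [2, 3, 0, 0]
    H2 returns [[2, 3, 0, 0]]
= [[1, 3, 0, 0], [2, 3, 0, 0]]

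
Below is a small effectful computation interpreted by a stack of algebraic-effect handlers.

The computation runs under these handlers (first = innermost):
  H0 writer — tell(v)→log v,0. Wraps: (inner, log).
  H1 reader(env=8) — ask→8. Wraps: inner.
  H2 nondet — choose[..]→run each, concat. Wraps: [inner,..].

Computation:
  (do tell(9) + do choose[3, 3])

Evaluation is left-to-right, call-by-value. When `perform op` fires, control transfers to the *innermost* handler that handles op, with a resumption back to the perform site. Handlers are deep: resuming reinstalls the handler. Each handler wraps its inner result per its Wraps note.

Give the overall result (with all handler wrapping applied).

Working:
tell(9) @ H0 ⇒ log+=9
choose[3, 3] @ H2
  branch[0] choose=3:
    H0 returns (3, (9))
    H1 returns (3, (9))
    H2 returns [(3, (9))]
  branch[1] choose=3:
    H0 returns (3, (9))
    H1 returns (3, (9))
    H2 returns [(3, (9))]
= [(3, (9)), (3, (9))]

Answer: [(3, (9)), (3, (9))]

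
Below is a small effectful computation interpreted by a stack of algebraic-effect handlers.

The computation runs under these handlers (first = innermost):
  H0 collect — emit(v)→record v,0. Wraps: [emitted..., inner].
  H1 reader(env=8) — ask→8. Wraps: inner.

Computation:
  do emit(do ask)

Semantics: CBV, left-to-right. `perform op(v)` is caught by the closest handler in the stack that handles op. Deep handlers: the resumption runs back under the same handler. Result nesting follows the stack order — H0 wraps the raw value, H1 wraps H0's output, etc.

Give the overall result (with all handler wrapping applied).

Working:
ask @ H1 ⇒ 8
emit(8) @ H0 ⇒ out+=8
H0 returns [8, 0]
H1 returns [8, 0]
= [8, 0]

Answer: [8, 0]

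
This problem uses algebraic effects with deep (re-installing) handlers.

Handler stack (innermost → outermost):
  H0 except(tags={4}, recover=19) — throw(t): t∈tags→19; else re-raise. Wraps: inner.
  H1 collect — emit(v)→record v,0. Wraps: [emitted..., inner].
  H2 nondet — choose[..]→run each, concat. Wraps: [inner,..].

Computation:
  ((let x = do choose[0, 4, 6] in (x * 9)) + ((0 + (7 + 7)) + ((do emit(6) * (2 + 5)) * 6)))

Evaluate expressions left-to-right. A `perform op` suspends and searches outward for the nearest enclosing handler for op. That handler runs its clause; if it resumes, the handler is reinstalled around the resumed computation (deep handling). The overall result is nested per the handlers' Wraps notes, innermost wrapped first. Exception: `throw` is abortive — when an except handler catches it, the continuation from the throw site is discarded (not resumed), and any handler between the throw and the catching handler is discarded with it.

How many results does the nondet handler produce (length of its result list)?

Evaluation trace:
choose[0, 4, 6] @ H2
  branch[0] choose=0:
    emit(6) @ H1 ⇒ out+=6
    H0 returns 14
    H1 returns [6, 14]
    H2 returns [[6, 14]]
  branch[1] choose=4:
    emit(6) @ H1 ⇒ out+=6
    H0 returns 50
    H1 returns [6, 50]
    H2 returns [[6, 50]]
  branch[2] choose=6:
    emit(6) @ H1 ⇒ out+=6
    H0 returns 68
    H1 returns [6, 68]
    H2 returns [[6, 68]]
= [[6, 14], [6, 50], [6, 68]]

Answer: 3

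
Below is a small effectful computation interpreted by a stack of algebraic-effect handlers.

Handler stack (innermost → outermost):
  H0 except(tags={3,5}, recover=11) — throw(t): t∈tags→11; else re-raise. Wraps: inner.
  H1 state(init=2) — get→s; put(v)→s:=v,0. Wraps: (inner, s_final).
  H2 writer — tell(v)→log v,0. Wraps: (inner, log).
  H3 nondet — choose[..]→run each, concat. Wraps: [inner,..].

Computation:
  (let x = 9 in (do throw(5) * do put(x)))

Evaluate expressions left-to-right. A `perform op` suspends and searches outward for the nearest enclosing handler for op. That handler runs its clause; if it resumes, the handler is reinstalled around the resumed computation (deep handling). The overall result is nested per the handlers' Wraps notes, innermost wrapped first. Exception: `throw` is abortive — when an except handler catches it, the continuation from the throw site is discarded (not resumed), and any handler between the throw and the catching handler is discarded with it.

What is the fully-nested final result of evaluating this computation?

Answer: [((11, 2), ())]

Step-by-step:
throw(5) @ H0 caught ⇒ 11
H1 returns (11, 2)
H2 returns ((11, 2), ())
H3 returns [((11, 2), ())]
= [((11, 2), ())]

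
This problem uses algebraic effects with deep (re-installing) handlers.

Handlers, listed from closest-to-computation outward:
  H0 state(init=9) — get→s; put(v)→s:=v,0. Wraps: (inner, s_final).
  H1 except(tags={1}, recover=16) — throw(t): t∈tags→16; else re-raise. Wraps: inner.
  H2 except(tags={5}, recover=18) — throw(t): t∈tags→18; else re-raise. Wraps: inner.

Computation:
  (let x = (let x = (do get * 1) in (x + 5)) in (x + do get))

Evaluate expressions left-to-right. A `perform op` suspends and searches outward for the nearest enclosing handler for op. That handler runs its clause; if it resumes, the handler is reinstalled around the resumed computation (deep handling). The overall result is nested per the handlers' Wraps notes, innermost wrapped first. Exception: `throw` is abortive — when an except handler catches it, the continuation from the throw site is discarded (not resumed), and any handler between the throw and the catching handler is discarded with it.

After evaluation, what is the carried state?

Answer: 9

Step-by-step:
get @ H0 ⇒ 9
get @ H0 ⇒ 9
H0 returns (23, 9)
H1 returns (23, 9)
H2 returns (23, 9)
= (23, 9)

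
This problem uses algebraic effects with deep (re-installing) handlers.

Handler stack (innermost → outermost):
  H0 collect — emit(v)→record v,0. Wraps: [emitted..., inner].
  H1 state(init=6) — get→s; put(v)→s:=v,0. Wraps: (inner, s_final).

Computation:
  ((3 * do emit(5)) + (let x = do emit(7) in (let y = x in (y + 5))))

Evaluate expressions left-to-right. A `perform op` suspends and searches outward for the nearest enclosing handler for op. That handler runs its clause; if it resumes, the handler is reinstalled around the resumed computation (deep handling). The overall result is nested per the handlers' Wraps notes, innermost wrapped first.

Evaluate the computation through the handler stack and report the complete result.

Answer: ([5, 7, 5], 6)

Evaluation trace:
emit(5) @ H0 ⇒ out+=5
emit(7) @ H0 ⇒ out+=7
H0 returns [5, 7, 5]
H1 returns ([5, 7, 5], 6)
= ([5, 7, 5], 6)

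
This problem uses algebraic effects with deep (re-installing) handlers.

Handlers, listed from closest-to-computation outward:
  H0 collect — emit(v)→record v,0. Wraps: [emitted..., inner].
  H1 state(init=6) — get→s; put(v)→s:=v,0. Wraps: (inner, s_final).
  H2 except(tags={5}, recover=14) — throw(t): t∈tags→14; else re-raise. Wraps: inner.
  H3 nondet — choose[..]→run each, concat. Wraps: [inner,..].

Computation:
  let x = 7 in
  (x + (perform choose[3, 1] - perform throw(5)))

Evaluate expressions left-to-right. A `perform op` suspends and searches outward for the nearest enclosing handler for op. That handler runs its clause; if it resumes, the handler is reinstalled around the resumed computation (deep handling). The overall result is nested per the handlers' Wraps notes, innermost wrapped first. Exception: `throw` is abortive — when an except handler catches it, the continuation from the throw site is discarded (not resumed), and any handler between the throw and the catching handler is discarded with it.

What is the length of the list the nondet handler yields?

Working:
choose[3, 1] @ H3
  branch[0] choose=3:
    throw(5) @ H2 caught ⇒ 14
    H3 returns [14]
  branch[1] choose=1:
    throw(5) @ H2 caught ⇒ 14
    H3 returns [14]
= [14, 14]

Answer: 2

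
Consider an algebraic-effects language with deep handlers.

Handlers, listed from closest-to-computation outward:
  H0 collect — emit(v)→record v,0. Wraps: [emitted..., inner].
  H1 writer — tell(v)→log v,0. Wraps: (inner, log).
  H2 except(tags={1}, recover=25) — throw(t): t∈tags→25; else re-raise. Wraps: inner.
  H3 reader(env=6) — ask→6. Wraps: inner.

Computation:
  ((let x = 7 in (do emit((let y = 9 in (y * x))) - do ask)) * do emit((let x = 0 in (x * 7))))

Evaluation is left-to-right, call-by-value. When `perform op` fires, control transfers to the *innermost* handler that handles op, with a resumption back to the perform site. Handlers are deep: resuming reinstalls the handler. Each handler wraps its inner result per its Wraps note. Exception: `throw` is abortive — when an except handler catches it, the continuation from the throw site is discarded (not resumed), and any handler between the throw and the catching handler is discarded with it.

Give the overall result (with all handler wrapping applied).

Answer: ([63, 0, 0], ())

Step-by-step:
emit(63) @ H0 ⇒ out+=63
ask @ H3 ⇒ 6
emit(0) @ H0 ⇒ out+=0
H0 returns [63, 0, 0]
H1 returns ([63, 0, 0], ())
H2 returns ([63, 0, 0], ())
H3 returns ([63, 0, 0], ())
= ([63, 0, 0], ())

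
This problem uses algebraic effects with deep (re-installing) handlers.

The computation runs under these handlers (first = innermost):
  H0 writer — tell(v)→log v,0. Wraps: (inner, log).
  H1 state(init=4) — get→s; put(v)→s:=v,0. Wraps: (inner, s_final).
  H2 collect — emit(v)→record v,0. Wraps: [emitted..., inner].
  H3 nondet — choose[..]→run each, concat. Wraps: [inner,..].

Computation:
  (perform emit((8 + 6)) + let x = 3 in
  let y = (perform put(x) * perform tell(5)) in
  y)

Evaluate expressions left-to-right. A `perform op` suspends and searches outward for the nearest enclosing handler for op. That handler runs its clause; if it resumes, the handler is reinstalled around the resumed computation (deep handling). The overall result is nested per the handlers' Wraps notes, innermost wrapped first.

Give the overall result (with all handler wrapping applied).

Step-by-step:
emit(14) @ H2 ⇒ out+=14
put(3) @ H1 ⇒ s:=3
tell(5) @ H0 ⇒ log+=5
H0 returns (0, (5))
H1 returns ((0, (5)), 3)
H2 returns [14, ((0, (5)), 3)]
H3 returns [[14, ((0, (5)), 3)]]
= [[14, ((0, (5)), 3)]]

Answer: [[14, ((0, (5)), 3)]]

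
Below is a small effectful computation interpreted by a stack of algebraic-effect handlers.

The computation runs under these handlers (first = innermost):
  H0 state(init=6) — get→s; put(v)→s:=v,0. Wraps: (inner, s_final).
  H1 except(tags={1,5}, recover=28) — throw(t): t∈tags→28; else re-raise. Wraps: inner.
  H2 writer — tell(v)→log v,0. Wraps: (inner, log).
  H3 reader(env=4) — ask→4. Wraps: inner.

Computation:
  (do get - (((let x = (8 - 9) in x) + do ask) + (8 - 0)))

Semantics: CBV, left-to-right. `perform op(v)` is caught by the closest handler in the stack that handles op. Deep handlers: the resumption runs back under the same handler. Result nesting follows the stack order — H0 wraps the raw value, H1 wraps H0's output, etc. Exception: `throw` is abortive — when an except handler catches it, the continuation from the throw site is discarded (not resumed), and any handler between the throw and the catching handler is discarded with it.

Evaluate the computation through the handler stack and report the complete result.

Answer: ((-5, 6), ())

Step-by-step:
get @ H0 ⇒ 6
ask @ H3 ⇒ 4
H0 returns (-5, 6)
H1 returns (-5, 6)
H2 returns ((-5, 6), ())
H3 returns ((-5, 6), ())
= ((-5, 6), ())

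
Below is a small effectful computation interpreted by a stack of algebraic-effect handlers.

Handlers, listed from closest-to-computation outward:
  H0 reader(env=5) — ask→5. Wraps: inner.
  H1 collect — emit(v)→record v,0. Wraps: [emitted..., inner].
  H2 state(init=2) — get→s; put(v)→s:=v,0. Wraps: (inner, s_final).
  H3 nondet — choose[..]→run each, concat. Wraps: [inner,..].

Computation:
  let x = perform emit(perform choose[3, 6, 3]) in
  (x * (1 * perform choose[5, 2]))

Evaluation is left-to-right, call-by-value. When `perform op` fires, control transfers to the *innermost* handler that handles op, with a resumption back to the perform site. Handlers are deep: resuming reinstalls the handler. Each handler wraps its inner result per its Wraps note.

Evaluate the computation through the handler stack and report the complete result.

Answer: [([3, 0], 2), ([3, 0], 2), ([6, 0], 2), ([6, 0], 2), ([3, 0], 2), ([3, 0], 2)]

Working:
choose[3, 6, 3] @ H3
  branch[0] choose=3:
    emit(3) @ H1 ⇒ out+=3
    choose[5, 2] @ H3
      branch[0] choose=5:
        H0 returns 0
        H1 returns [3, 0]
        H2 returns ([3, 0], 2)
        H3 returns [([3, 0], 2)]
      branch[1] choose=2:
        H0 returns 0
        H1 returns [3, 0]
        H2 returns ([3, 0], 2)
        H3 returns [([3, 0], 2)]
  branch[1] choose=6:
    emit(6) @ H1 ⇒ out+=6
    choose[5, 2] @ H3
      branch[0] choose=5:
        H0 returns 0
        H1 returns [6, 0]
        H2 returns ([6, 0], 2)
        H3 returns [([6, 0], 2)]
      branch[1] choose=2:
        H0 returns 0
        H1 returns [6, 0]
        H2 returns ([6, 0], 2)
        H3 returns [([6, 0], 2)]
  branch[2] choose=3:
    emit(3) @ H1 ⇒ out+=3
    choose[5, 2] @ H3
      branch[0] choose=5:
        H0 returns 0
        H1 returns [3, 0]
        H2 returns ([3, 0], 2)
        H3 returns [([3, 0], 2)]
      branch[1] choose=2:
        H0 returns 0
        H1 returns [3, 0]
        H2 returns ([3, 0], 2)
        H3 returns [([3, 0], 2)]
= [([3, 0], 2), ([3, 0], 2), ([6, 0], 2), ([6, 0], 2), ([3, 0], 2), ([3, 0], 2)]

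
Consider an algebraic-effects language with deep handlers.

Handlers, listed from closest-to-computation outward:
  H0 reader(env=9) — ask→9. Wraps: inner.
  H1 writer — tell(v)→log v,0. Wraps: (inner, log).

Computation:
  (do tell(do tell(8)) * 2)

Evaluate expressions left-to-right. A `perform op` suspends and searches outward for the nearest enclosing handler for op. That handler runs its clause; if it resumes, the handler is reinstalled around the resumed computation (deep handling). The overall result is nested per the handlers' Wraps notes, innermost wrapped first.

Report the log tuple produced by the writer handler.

Answer: (8, 0)

Step-by-step:
tell(8) @ H1 ⇒ log+=8
tell(0) @ H1 ⇒ log+=0
H0 returns 0
H1 returns (0, (8, 0))
= (0, (8, 0))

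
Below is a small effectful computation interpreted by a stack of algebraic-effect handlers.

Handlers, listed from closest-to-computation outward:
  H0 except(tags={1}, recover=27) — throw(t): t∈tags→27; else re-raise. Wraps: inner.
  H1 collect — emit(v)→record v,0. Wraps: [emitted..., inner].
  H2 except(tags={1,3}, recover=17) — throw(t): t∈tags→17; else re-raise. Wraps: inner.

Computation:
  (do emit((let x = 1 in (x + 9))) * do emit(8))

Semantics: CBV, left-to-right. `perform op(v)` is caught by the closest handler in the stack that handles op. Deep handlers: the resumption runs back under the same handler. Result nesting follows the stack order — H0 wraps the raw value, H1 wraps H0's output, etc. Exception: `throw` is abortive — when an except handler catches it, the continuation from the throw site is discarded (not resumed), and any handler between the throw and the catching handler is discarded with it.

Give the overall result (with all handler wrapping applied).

Evaluation trace:
emit(10) @ H1 ⇒ out+=10
emit(8) @ H1 ⇒ out+=8
H0 returns 0
H1 returns [10, 8, 0]
H2 returns [10, 8, 0]
= [10, 8, 0]

Answer: [10, 8, 0]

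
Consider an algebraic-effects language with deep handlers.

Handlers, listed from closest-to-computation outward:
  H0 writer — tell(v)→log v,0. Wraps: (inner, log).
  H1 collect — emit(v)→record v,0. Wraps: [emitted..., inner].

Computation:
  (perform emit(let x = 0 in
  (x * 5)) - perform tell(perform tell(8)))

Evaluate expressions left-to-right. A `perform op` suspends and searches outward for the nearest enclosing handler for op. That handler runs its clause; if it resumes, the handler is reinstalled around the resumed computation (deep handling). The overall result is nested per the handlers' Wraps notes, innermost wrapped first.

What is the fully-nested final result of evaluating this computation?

Step-by-step:
emit(0) @ H1 ⇒ out+=0
tell(8) @ H0 ⇒ log+=8
tell(0) @ H0 ⇒ log+=0
H0 returns (0, (8, 0))
H1 returns [0, (0, (8, 0))]
= [0, (0, (8, 0))]

Answer: [0, (0, (8, 0))]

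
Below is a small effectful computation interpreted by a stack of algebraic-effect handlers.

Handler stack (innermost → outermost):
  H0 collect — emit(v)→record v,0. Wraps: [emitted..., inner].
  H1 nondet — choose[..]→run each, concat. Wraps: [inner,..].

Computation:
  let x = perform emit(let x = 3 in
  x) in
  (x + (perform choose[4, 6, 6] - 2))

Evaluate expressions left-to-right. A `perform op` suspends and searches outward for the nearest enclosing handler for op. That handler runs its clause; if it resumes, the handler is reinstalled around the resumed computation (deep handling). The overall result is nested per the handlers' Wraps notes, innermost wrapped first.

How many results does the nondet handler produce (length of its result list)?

Evaluation trace:
emit(3) @ H0 ⇒ out+=3
choose[4, 6, 6] @ H1
  branch[0] choose=4:
    H0 returns [3, 2]
    H1 returns [[3, 2]]
  branch[1] choose=6:
    H0 returns [3, 4]
    H1 returns [[3, 4]]
  branch[2] choose=6:
    H0 returns [3, 4]
    H1 returns [[3, 4]]
= [[3, 2], [3, 4], [3, 4]]

Answer: 3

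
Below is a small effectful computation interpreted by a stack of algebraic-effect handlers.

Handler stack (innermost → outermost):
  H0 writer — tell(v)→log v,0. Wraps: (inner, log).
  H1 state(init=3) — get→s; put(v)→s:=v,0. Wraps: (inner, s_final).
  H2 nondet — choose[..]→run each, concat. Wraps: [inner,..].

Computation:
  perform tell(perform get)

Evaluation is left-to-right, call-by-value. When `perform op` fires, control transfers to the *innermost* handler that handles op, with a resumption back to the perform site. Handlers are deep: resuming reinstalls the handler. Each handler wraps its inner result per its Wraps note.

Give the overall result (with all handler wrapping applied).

Answer: [((0, (3)), 3)]

Evaluation trace:
get @ H1 ⇒ 3
tell(3) @ H0 ⇒ log+=3
H0 returns (0, (3))
H1 returns ((0, (3)), 3)
H2 returns [((0, (3)), 3)]
= [((0, (3)), 3)]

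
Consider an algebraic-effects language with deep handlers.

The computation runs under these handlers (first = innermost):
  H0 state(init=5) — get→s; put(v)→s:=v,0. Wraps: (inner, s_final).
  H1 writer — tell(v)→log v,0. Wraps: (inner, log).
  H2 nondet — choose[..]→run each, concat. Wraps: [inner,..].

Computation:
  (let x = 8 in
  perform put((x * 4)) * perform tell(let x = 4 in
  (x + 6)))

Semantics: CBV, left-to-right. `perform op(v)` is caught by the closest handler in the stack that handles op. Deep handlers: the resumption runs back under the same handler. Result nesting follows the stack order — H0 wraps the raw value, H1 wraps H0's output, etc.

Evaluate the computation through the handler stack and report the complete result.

Answer: [((0, 32), (10))]

Step-by-step:
put(32) @ H0 ⇒ s:=32
tell(10) @ H1 ⇒ log+=10
H0 returns (0, 32)
H1 returns ((0, 32), (10))
H2 returns [((0, 32), (10))]
= [((0, 32), (10))]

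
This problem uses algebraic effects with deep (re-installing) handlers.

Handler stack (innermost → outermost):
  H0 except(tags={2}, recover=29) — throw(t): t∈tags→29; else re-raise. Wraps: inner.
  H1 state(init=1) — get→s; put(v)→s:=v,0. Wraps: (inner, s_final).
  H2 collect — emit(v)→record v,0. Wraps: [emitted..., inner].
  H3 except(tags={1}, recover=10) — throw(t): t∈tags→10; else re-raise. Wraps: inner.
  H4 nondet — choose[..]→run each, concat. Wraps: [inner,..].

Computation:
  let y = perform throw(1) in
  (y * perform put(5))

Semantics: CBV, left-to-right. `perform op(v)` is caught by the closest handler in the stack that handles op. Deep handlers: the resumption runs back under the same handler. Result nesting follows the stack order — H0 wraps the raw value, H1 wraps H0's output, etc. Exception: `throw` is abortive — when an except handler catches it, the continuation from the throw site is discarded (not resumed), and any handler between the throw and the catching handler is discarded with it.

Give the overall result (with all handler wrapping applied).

Evaluation trace:
throw(1) @ H0 re-raised
throw(1) @ H3 caught ⇒ 10
H4 returns [10]
= [10]

Answer: [10]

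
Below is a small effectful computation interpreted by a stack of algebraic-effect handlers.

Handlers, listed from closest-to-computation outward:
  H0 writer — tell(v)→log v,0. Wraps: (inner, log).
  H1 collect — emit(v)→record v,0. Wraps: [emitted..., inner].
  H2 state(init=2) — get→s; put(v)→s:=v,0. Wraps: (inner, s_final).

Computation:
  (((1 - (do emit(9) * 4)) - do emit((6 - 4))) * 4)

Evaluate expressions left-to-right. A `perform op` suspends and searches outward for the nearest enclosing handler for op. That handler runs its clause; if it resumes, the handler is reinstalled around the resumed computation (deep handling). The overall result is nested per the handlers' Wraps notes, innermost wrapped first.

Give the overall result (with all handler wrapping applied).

Answer: ([9, 2, (4, ())], 2)

Step-by-step:
emit(9) @ H1 ⇒ out+=9
emit(2) @ H1 ⇒ out+=2
H0 returns (4, ())
H1 returns [9, 2, (4, ())]
H2 returns ([9, 2, (4, ())], 2)
= ([9, 2, (4, ())], 2)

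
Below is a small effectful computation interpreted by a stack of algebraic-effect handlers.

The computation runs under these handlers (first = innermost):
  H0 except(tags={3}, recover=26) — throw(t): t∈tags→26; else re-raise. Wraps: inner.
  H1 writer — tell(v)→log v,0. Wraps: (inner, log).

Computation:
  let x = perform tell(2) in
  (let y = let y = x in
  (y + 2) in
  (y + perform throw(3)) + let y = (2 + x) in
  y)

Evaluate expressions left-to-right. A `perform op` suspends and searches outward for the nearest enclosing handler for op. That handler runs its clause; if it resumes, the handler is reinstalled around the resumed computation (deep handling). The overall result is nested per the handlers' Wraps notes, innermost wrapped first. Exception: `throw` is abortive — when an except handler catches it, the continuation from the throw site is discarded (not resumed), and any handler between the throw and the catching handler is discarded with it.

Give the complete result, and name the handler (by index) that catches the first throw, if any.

Working:
tell(2) @ H1 ⇒ log+=2
throw(3) @ H0 caught ⇒ 26
H1 returns (26, (2))
= (26, (2))

Answer: (26, (2)) ; first throw caught by: H0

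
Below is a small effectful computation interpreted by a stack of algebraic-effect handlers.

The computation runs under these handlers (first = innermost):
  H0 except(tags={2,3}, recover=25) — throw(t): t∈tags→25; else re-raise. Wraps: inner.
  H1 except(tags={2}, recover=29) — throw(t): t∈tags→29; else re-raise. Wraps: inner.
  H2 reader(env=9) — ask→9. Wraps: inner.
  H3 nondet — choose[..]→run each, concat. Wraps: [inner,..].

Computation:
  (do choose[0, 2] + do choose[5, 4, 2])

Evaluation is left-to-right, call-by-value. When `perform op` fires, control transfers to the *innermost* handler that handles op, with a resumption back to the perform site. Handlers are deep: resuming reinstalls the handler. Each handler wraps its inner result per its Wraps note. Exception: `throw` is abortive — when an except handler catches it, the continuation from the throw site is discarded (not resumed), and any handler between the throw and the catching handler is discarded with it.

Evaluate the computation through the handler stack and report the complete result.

Answer: [5, 4, 2, 7, 6, 4]

Working:
choose[0, 2] @ H3
  branch[0] choose=0:
    choose[5, 4, 2] @ H3
      branch[0] choose=5:
        H0 returns 5
        H1 returns 5
        H2 returns 5
        H3 returns [5]
      branch[1] choose=4:
        H0 returns 4
        H1 returns 4
        H2 returns 4
        H3 returns [4]
      branch[2] choose=2:
        H0 returns 2
        H1 returns 2
        H2 returns 2
        H3 returns [2]
  branch[1] choose=2:
    choose[5, 4, 2] @ H3
      branch[0] choose=5:
        H0 returns 7
        H1 returns 7
        H2 returns 7
        H3 returns [7]
      branch[1] choose=4:
        H0 returns 6
        H1 returns 6
        H2 returns 6
        H3 returns [6]
      branch[2] choose=2:
        H0 returns 4
        H1 returns 4
        H2 returns 4
        H3 returns [4]
= [5, 4, 2, 7, 6, 4]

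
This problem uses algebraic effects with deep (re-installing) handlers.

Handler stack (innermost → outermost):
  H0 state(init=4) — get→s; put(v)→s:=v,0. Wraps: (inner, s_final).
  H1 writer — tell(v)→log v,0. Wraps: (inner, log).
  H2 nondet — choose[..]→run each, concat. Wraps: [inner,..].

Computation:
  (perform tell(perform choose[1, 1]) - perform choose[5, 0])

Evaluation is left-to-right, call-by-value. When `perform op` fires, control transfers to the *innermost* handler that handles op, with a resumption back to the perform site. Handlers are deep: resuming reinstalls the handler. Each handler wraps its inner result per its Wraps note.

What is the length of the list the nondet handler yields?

Step-by-step:
choose[1, 1] @ H2
  branch[0] choose=1:
    tell(1) @ H1 ⇒ log+=1
    choose[5, 0] @ H2
      branch[0] choose=5:
        H0 returns (-5, 4)
        H1 returns ((-5, 4), (1))
        H2 returns [((-5, 4), (1))]
      branch[1] choose=0:
        H0 returns (0, 4)
        H1 returns ((0, 4), (1))
        H2 returns [((0, 4), (1))]
  branch[1] choose=1:
    tell(1) @ H1 ⇒ log+=1
    choose[5, 0] @ H2
      branch[0] choose=5:
        H0 returns (-5, 4)
        H1 returns ((-5, 4), (1))
        H2 returns [((-5, 4), (1))]
      branch[1] choose=0:
        H0 returns (0, 4)
        H1 returns ((0, 4), (1))
        H2 returns [((0, 4), (1))]
= [((-5, 4), (1)), ((0, 4), (1)), ((-5, 4), (1)), ((0, 4), (1))]

Answer: 4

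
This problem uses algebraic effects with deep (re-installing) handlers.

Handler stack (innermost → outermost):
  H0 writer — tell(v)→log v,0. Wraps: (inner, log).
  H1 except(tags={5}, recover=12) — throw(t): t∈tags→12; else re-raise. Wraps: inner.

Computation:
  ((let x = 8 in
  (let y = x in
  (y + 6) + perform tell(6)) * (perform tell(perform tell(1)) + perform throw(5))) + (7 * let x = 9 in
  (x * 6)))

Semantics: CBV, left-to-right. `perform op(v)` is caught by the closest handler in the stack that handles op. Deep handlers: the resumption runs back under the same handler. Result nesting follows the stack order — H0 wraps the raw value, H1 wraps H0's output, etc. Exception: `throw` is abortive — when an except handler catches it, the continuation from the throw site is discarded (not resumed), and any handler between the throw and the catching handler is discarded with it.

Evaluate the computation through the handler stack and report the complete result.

Answer: 12

Step-by-step:
tell(6) @ H0 ⇒ log+=6
tell(1) @ H0 ⇒ log+=1
tell(0) @ H0 ⇒ log+=0
throw(5) @ H1 caught ⇒ 12
= 12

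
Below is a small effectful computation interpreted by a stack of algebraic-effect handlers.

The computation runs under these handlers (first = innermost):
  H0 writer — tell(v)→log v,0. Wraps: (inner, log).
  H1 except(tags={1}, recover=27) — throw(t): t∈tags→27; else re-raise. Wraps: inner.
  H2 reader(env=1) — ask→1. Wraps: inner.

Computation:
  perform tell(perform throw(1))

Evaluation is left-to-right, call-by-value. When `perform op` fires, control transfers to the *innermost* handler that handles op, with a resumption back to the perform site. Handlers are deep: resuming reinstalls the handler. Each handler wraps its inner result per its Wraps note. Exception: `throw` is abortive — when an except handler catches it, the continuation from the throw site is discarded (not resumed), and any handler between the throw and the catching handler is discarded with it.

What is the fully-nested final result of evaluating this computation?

Working:
throw(1) @ H1 caught ⇒ 27
H2 returns 27
= 27

Answer: 27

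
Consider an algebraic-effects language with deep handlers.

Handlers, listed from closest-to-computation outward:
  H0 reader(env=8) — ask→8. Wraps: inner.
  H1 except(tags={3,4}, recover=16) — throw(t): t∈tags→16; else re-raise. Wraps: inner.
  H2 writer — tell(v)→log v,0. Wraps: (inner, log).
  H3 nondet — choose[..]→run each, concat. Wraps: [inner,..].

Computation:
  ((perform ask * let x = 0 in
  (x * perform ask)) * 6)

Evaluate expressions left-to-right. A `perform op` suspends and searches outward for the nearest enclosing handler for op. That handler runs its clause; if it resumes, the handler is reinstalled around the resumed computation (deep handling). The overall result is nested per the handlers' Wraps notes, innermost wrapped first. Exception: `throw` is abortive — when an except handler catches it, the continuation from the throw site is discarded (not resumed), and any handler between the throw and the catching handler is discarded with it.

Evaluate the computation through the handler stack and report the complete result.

Evaluation trace:
ask @ H0 ⇒ 8
ask @ H0 ⇒ 8
H0 returns 0
H1 returns 0
H2 returns (0, ())
H3 returns [(0, ())]
= [(0, ())]

Answer: [(0, ())]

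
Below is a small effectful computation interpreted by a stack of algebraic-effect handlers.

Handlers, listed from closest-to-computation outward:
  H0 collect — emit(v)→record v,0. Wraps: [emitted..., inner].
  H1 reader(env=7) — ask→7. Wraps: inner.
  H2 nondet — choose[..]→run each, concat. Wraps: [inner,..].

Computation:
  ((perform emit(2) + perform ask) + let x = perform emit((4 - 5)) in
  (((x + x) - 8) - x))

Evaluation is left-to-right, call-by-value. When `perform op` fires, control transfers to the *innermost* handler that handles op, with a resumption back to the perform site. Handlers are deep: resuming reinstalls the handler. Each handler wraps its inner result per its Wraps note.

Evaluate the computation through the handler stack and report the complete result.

Working:
emit(2) @ H0 ⇒ out+=2
ask @ H1 ⇒ 7
emit(-1) @ H0 ⇒ out+=-1
H0 returns [2, -1, -1]
H1 returns [2, -1, -1]
H2 returns [[2, -1, -1]]
= [[2, -1, -1]]

Answer: [[2, -1, -1]]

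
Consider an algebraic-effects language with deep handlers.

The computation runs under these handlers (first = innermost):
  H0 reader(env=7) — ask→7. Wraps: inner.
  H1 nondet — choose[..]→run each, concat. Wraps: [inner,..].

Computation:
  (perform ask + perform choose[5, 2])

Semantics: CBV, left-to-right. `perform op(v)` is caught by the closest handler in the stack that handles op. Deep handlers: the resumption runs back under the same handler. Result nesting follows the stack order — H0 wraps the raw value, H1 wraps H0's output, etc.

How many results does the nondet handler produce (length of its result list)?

Answer: 2

Evaluation trace:
ask @ H0 ⇒ 7
choose[5, 2] @ H1
  branch[0] choose=5:
    H0 returns 12
    H1 returns [12]
  branch[1] choose=2:
    H0 returns 9
    H1 returns [9]
= [12, 9]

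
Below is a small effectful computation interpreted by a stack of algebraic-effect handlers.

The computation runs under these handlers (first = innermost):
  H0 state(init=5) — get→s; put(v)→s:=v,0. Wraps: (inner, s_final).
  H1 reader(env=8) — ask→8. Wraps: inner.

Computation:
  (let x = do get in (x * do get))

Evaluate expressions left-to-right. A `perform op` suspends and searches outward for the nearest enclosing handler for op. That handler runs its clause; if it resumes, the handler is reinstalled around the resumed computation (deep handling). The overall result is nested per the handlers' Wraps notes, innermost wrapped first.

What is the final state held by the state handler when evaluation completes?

Evaluation trace:
get @ H0 ⇒ 5
get @ H0 ⇒ 5
H0 returns (25, 5)
H1 returns (25, 5)
= (25, 5)

Answer: 5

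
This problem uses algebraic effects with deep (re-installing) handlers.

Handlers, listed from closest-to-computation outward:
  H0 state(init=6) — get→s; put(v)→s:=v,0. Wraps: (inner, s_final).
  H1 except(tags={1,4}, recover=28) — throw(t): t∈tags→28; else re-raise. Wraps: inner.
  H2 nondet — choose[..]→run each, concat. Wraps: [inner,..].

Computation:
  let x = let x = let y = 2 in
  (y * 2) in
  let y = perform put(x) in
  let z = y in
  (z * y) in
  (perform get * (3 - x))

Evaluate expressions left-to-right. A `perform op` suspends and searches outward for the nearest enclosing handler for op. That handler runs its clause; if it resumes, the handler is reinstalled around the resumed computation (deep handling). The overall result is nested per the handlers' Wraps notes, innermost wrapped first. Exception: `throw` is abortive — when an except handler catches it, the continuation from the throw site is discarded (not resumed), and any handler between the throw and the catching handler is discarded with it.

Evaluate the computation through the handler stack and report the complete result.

Answer: [(12, 4)]

Step-by-step:
put(4) @ H0 ⇒ s:=4
get @ H0 ⇒ 4
H0 returns (12, 4)
H1 returns (12, 4)
H2 returns [(12, 4)]
= [(12, 4)]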